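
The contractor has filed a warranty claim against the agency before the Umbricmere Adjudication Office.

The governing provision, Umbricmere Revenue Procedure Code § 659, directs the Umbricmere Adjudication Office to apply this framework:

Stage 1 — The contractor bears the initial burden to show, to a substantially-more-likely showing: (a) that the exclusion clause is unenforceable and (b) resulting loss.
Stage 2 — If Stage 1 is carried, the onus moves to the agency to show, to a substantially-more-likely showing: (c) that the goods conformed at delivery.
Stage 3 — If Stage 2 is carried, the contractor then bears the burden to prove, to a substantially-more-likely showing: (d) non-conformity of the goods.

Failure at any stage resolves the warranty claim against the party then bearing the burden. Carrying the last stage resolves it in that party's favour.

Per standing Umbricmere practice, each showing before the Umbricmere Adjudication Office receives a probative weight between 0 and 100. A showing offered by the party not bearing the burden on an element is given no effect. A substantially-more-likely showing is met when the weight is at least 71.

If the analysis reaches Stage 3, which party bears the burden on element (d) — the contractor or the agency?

contractor

Stage 3's rule assigns the burden to the contractor (to a substantially-more-likely showing).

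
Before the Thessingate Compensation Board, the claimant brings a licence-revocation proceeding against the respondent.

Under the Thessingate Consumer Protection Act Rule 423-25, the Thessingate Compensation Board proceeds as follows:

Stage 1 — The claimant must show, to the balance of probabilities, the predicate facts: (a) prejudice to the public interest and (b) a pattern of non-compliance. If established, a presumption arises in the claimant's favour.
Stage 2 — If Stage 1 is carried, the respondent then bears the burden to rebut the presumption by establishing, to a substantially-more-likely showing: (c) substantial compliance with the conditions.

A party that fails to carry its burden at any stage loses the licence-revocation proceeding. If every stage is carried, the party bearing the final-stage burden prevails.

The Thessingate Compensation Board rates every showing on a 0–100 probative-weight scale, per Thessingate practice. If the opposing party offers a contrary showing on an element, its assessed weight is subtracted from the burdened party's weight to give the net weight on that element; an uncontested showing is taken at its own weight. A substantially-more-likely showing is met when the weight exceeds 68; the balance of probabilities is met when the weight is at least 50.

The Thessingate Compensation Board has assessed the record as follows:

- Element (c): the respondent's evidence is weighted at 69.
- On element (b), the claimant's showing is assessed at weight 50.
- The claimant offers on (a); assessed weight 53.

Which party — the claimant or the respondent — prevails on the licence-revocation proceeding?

respondent

At Stage 1 the claimant must meet the balance of probabilities (weight is at least 50): on (a) the weight is 53, ≥ 50, so (a) meets the standard; on (b) the weight is 50, which does reach 50, so (b) meets the standard.
  Stage 1 carried; the burden shifts to the respondent.
At Stage 2 the respondent must meet a substantially-more-likely showing (weight exceeds 68): on (c) the weight is 69, which does exceed 68, so (c) meets the standard.
  The respondent carries the last stage.
All stages carried — the respondent prevails.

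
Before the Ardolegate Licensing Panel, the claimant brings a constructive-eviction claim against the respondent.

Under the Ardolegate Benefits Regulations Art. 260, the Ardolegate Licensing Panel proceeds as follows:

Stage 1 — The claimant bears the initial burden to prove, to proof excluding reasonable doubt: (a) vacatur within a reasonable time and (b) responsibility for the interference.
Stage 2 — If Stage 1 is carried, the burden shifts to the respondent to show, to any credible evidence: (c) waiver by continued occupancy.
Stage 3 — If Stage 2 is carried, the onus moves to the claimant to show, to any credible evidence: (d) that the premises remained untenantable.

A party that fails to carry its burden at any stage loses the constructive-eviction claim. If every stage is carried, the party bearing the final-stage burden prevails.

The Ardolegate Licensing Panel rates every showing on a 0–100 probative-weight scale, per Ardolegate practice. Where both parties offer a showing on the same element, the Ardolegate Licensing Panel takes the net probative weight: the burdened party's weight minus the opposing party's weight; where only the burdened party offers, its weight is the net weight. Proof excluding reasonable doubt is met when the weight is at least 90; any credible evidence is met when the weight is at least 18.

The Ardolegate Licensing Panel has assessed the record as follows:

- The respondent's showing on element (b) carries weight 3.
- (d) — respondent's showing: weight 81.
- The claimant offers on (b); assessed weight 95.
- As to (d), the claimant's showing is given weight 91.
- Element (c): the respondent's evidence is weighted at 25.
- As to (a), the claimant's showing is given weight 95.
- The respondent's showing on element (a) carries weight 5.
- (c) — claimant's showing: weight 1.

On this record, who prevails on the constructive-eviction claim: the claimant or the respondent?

Stage 1 — burden on claimant; standard: proof excluding reasonable doubt (weight is at least 90).
    (a): 95 − 5 = 90 ≥ 90 [met]
    (b): 95 − 3 = 92 ≥ 90 [met]
  The claimant carries Stage 1; the respondent now bears the burden.
Stage 2 — burden on respondent; standard: any credible evidence (weight is at least 18).
    (c): 25 − 1 = 24 ≥ 18 [met]
  Stage 2 is satisfied; the onus moves to the claimant.
Stage 3 — burden on claimant; standard: any credible evidence (weight is at least 18).
    (d): 91 − 81 = 10 < 18 [not met]
  Not every element is met, so the claimant fails to carry Stage 3.
The respondent prevails.

respondent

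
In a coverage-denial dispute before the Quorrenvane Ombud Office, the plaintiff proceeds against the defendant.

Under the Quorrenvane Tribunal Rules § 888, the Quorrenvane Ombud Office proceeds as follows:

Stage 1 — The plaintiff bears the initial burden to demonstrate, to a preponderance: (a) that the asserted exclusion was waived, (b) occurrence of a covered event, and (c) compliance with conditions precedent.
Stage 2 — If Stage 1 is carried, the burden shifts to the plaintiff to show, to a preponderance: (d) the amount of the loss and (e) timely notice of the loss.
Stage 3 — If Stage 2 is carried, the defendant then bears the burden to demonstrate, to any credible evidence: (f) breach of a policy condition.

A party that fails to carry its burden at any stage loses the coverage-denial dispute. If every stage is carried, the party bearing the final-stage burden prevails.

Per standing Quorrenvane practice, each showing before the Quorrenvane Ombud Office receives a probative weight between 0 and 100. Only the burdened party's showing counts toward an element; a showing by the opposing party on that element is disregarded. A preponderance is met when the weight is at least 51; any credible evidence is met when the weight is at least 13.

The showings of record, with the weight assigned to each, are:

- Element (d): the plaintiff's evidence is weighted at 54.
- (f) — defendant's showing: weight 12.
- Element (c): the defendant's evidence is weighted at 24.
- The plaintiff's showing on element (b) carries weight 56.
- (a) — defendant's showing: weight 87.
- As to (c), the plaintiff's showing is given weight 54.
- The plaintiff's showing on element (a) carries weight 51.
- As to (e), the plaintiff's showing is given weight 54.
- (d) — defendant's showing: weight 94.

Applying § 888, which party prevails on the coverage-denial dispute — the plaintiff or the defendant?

Stage 1 — burden on plaintiff; standard: a preponderance (weight is at least 51).
    (a): 51 (defendant's 87 disregarded) ≥ 51 [met]
    (b): 56 ≥ 51 [met]
    (c): 54 (defendant's 24 disregarded) ≥ 51 [met]
  All elements met. The plaintiff retains the burden for Stage 2.
Stage 2 — burden on plaintiff; standard: a preponderance (weight is at least 51).
    (d): 54 (defendant's 94 disregarded) ≥ 51 [met]
    (e): 54 ≥ 51 [met]
  All elements met. The burden passes to the defendant.
Stage 3 — burden on defendant; standard: any credible evidence (weight is at least 13).
    (f): 12 < 13 [not met]
  The defendant does not carry Stage 3.
The analysis ends at Stage 3; the plaintiff prevails.

plaintiff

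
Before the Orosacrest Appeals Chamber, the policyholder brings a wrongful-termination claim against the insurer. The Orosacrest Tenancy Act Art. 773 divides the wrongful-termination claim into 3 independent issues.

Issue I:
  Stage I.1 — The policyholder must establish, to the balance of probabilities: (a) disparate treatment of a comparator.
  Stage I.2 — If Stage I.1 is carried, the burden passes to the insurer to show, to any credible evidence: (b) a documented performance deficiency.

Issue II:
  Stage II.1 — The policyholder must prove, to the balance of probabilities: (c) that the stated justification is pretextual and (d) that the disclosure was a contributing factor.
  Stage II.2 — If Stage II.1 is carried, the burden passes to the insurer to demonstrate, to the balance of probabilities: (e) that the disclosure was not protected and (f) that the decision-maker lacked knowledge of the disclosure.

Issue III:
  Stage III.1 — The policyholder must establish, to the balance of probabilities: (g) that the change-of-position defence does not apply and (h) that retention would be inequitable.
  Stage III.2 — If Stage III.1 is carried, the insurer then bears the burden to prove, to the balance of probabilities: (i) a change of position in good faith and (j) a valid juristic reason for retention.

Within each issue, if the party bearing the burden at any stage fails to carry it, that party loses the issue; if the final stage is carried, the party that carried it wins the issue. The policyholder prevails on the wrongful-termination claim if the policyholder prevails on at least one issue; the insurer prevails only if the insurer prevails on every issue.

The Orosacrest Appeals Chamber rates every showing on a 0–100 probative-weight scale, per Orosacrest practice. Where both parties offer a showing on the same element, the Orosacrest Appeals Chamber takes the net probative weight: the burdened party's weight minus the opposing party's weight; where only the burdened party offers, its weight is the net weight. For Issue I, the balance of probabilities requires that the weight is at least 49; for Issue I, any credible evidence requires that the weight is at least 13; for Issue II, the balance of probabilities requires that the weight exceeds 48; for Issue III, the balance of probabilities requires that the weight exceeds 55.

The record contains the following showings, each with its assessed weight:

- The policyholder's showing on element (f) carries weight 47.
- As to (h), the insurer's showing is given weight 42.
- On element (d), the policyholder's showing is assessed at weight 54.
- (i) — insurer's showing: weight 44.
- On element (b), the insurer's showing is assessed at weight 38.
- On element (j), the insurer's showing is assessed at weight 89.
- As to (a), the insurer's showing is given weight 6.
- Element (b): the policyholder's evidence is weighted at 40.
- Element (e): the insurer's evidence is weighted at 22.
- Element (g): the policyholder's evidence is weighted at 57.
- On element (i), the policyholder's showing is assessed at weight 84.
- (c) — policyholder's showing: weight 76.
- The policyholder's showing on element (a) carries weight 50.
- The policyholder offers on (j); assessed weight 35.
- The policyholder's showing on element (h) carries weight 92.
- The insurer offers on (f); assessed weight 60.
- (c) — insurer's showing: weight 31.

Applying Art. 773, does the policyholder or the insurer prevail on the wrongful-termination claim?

— Issue I —
Stage I.1 (policyholder, the balance of probabilities, weight is at least 49): (a) net 50−6=44 < 49 — fails.
  Not every element is met, so the policyholder fails to carry Stage I.1.
The analysis ends at Stage I.1; the insurer prevails on this issue.
— Issue II —
Stage II.1 (policyholder, the balance of probabilities, weight exceeds 48): (c) net 76−31=45 ≤ 48 — fails; (d) 54 > 48 — meets.
  Not every element is met, so the policyholder fails to carry Stage II.1.
The insurer prevails on this issue.
— Issue III —
Stage III.1 — burden on policyholder; standard: the balance of probabilities (weight exceeds 55).
    (g): 57 > 55 [met]
    (h): 92 − 42 = 50 ≤ 55 [not met]
  The policyholder does not carry Stage III.1.
The analysis ends at Stage III.1; the insurer prevails on this issue.
Per-issue: Issue I → insurer; Issue II → insurer; Issue III → insurer. The policyholder must prevail on at least one issue; overall, the insurer prevails.

insurer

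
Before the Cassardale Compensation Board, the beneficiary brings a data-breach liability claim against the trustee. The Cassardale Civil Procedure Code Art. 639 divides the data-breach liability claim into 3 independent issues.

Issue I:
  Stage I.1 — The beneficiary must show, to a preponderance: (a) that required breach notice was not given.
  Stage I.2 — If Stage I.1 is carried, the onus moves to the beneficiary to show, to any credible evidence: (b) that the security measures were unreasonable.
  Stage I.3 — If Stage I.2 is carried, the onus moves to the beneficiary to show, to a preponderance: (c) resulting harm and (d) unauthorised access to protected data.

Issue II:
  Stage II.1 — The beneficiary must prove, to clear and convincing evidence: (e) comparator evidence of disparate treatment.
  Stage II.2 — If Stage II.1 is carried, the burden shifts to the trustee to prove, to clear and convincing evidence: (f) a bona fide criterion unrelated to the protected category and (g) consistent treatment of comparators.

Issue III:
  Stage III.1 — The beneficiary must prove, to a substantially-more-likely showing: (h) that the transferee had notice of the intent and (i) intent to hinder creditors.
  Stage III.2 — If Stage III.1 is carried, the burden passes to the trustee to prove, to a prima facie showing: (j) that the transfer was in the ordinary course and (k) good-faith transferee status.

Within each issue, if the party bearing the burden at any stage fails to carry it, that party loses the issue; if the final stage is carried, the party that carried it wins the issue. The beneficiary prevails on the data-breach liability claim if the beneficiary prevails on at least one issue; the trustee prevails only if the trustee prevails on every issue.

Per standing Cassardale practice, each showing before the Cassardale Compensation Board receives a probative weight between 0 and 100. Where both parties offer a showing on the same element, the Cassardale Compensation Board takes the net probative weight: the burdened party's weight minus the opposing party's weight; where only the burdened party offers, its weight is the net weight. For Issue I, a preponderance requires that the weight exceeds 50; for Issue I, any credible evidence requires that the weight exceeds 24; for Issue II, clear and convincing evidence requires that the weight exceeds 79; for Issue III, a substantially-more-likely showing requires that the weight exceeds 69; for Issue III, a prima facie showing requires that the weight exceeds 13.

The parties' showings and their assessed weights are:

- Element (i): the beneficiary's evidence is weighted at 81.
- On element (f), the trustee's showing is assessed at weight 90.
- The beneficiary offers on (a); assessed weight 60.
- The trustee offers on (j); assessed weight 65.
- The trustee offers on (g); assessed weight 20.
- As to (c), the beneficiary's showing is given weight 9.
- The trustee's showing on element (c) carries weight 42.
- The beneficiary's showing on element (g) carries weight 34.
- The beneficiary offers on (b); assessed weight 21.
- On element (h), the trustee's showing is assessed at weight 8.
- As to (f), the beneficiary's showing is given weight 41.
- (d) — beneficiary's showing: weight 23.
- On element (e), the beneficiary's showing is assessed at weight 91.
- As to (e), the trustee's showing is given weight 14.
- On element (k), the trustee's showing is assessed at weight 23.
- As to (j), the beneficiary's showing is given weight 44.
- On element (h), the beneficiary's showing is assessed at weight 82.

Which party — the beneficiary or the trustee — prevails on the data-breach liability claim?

— Issue I —
Stage I.1 — burden on beneficiary; standard: a preponderance (weight exceeds 50).
    (a): 60 > 50 [met]
  Stage I.1 carried; the burden remains with the beneficiary.
Stage I.2 — burden on beneficiary; standard: any credible evidence (weight exceeds 24).
    (b): 21 ≤ 24 [not met]
  The beneficiary does not carry Stage I.2.
So the trustee prevails on this issue.
— Issue II —
Stage II.1 (beneficiary, clear and convincing evidence, weight exceeds 79): (e) net 91−14=77 ≤ 79 — fails.
  The beneficiary does not carry Stage II.1.
The trustee prevails on this issue.
— Issue III —
Stage III.1 (beneficiary, a substantially-more-likely showing, weight exceeds 69): (h) net 82−8=74 > 69 — meets; (i) 81 > 69 — meets.
  Stage III.1 is satisfied; the onus moves to the trustee.
Stage III.2 (trustee, a prima facie showing, weight exceeds 13): (j) net 65−44=21 > 13 — meets; (k) 23 > 13 — meets.
  All elements met at the final stage.
With every stage satisfied, the trustee prevails on this issue.
Per-issue: Issue I → trustee; Issue II → trustee; Issue III → trustee. The beneficiary must prevail on at least one issue; overall, the trustee prevails.

trustee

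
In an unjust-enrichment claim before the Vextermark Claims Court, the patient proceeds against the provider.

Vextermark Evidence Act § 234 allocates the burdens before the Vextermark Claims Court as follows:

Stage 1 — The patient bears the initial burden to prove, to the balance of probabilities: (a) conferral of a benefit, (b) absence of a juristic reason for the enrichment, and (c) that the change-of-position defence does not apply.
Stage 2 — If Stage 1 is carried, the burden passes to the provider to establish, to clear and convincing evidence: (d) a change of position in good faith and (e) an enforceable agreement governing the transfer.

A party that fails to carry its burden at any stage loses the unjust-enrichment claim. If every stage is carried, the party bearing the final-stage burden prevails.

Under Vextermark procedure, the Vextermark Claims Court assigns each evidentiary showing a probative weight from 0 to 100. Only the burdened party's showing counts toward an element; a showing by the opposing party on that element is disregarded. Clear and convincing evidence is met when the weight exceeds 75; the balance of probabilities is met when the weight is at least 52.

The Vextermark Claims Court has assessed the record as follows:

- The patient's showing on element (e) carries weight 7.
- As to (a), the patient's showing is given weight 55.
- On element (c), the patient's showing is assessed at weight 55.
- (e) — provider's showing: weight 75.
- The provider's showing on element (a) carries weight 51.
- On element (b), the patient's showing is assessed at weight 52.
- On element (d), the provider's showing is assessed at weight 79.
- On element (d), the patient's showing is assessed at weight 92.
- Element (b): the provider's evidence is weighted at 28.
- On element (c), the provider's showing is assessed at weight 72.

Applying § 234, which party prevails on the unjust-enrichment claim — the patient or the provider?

patient

Stage 1 — burden on patient; standard: the balance of probabilities (weight is at least 52).
    (a): 55 (provider's 51 disregarded) ≥ 52 [met]
    (b): 52 (provider's 28 disregarded) ≥ 52 [met]
    (c): 55 (provider's 72 disregarded) ≥ 52 [met]
  All elements met. The burden passes to the provider.
Stage 2 — burden on provider; standard: clear and convincing evidence (weight exceeds 75).
    (d): 79 (patient's 92 disregarded) > 75 [met]
    (e): 75 (patient's 7 disregarded) ≤ 75 [not met]
  Not every element is met, so the provider fails to carry Stage 2.
The analysis ends at Stage 2; the patient prevails.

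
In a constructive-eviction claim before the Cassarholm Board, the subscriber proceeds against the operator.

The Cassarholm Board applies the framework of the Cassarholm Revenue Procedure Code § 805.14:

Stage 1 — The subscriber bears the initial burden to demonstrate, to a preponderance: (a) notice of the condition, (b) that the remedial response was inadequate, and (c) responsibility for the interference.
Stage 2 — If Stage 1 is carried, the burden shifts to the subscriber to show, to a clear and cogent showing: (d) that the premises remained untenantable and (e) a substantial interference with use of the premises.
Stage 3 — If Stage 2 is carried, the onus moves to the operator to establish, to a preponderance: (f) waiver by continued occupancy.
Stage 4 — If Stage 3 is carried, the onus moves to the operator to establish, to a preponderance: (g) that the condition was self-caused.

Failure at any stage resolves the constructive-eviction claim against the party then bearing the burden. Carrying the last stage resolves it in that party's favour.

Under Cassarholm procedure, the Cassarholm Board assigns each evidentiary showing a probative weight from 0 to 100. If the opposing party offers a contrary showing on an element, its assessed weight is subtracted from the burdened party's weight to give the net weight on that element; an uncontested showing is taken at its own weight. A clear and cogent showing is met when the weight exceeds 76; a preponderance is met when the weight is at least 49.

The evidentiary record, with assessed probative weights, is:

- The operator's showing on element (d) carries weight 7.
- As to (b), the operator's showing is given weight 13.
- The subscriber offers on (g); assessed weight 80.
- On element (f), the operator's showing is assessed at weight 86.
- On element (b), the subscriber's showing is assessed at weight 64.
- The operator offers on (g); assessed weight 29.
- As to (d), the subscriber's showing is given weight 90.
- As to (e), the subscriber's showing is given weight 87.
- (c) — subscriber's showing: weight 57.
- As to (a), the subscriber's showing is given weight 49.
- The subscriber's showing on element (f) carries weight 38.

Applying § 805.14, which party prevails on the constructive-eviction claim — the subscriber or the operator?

subscriber

At Stage 1 the subscriber must meet a preponderance (weight is at least 49): on (a) the weight is 49, which does reach 49, so (a) meets the standard; on (b) the weight is 64 less the opposing 13 gives net 51, which does reach 49, so (b) meets the standard; on (c) the weight is 57, ≥ 49, so (c) meets the standard.
  All elements met. The subscriber retains the burden for Stage 2.
At Stage 2 the subscriber must meet a clear and cogent showing (weight exceeds 76): on (d) the weight is 90 less the opposing 7 gives net 83, > 76, so (d) meets the standard; on (e) the weight is 87, which does exceed 76, so (e) meets the standard.
  The subscriber carries Stage 2; the operator now bears the burden.
At Stage 3 the operator must meet a preponderance (weight is at least 49): on (f) the weight is 86 less the opposing 38 gives net 48, < 49, so (f) does not meet the standard.
  Stage 3 not carried; the operator fails its burden.
The analysis ends at Stage 3; the subscriber prevails.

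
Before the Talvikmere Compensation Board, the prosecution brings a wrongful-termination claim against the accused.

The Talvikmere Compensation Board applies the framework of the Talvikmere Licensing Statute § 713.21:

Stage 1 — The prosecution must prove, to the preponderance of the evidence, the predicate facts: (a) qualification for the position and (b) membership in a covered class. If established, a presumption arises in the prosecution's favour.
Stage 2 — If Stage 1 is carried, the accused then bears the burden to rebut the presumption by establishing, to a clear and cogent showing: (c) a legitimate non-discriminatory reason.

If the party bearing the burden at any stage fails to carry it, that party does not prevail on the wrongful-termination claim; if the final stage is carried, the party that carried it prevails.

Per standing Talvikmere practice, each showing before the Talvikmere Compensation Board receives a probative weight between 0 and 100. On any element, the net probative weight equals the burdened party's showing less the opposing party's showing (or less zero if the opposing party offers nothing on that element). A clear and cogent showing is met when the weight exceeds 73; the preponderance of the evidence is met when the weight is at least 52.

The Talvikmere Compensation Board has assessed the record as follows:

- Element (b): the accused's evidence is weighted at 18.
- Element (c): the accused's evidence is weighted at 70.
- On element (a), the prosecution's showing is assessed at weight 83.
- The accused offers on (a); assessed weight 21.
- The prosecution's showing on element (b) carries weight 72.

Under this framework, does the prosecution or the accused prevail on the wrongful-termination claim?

Stage 1 (prosecution, the preponderance of the evidence, weight is at least 52): (a) net 83−21=62 ≥ 52 — meets; (b) net 72−18=54 ≥ 52 — meets.
  All elements met. The burden passes to the accused.
Stage 2 (accused, a clear and cogent showing, weight exceeds 73): (c) 70 ≤ 73 — fails.
  The accused does not carry Stage 2.
So the prosecution prevails.

prosecution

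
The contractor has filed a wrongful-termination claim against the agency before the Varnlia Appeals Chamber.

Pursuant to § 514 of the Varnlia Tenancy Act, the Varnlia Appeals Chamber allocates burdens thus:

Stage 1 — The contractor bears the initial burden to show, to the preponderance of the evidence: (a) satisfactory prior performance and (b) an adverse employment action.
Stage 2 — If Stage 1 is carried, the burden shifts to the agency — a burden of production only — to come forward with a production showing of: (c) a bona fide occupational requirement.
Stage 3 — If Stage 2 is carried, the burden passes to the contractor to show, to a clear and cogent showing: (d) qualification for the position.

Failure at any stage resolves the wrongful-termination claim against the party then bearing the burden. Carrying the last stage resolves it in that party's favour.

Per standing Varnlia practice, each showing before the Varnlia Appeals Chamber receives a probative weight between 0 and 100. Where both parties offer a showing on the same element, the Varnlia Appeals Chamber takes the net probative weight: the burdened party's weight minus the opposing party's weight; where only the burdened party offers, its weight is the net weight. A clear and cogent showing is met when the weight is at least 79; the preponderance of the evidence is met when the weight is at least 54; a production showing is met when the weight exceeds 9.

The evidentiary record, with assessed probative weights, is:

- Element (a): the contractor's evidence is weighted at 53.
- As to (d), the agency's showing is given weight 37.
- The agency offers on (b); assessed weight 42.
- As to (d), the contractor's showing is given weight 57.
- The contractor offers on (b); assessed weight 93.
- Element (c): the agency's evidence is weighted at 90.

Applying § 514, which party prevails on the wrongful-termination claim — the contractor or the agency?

agency

Stage 1 — burden on contractor; standard: the preponderance of the evidence (weight is at least 54).
    (a): 53 < 54 [not met]
    (b): 93 − 42 = 51 < 54 [not met]
  Stage 1 not carried; the contractor fails its burden.
The agency prevails.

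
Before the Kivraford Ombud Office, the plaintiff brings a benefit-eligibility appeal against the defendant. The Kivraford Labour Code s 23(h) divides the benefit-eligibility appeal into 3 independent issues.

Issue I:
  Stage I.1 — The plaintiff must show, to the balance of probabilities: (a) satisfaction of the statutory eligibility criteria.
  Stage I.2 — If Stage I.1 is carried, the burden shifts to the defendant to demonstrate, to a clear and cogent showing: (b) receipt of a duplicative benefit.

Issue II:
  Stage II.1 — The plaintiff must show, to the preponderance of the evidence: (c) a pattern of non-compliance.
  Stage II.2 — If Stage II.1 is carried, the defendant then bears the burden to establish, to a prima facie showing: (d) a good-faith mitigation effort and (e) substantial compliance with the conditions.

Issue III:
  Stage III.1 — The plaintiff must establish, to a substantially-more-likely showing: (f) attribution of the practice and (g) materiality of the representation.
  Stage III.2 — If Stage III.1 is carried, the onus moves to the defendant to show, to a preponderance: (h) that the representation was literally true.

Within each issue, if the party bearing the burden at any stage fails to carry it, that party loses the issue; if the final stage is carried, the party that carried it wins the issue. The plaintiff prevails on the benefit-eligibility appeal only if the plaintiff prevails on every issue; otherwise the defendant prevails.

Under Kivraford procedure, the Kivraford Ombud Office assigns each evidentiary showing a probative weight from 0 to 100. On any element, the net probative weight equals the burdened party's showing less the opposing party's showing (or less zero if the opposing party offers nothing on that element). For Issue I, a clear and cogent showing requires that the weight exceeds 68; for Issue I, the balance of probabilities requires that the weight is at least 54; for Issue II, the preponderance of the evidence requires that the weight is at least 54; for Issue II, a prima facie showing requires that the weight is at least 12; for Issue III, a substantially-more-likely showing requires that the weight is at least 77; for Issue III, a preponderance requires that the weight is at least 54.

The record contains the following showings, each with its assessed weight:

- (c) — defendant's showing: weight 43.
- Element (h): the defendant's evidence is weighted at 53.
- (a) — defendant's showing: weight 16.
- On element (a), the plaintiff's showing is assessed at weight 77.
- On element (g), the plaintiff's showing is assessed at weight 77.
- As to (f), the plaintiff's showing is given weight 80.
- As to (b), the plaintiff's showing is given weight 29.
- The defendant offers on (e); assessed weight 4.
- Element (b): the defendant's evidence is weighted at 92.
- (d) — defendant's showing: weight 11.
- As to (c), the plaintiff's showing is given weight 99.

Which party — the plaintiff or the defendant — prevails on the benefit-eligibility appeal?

plaintiff

— Issue I —
At Stage I.1 the plaintiff must meet the balance of probabilities (weight is at least 54): on (a) the weight is 77 less the opposing 16 gives net 61, which does reach 54, so (a) meets the standard.
  All elements met. The burden passes to the defendant.
At Stage I.2 the defendant must meet a clear and cogent showing (weight exceeds 68): on (b) the weight is 92 less the opposing 29 gives net 63, ≤ 68, so (b) does not meet the standard.
  The defendant does not carry Stage I.2.
The analysis ends at Stage I.2; the plaintiff prevails on this issue.
— Issue II —
At Stage II.1 the plaintiff must meet the preponderance of the evidence (weight is at least 54): on (c) the weight is 99 less the opposing 43 gives net 56, which does reach 54, so (c) meets the standard.
  All elements met. The burden passes to the defendant.
At Stage II.2 the defendant must meet a prima facie showing (weight is at least 12): on (d) the weight is 11, < 12, so (d) does not meet the standard; on (e) the weight is 4, which does not reach 12, so (e) does not meet the standard.
  Stage II.2 not carried; the defendant fails its burden.
So the plaintiff prevails on this issue.
— Issue III —
At Stage III.1 the plaintiff must meet a substantially-more-likely showing (weight is at least 77): on (f) the weight is 80, ≥ 77, so (f) meets the standard; on (g) the weight is 77, ≥ 77, so (g) meets the standard.
  All elements met. The burden passes to the defendant.
At Stage III.2 the defendant must meet a preponderance (weight is at least 54): on (h) the weight is 53, < 54, so (h) does not meet the standard.
  Stage III.2 not carried; the defendant fails its burden.
The analysis ends at Stage III.2; the plaintiff prevails on this issue.
Per-issue: Issue I → plaintiff; Issue II → plaintiff; Issue III → plaintiff. The plaintiff must prevail on every issue; overall, the plaintiff prevails.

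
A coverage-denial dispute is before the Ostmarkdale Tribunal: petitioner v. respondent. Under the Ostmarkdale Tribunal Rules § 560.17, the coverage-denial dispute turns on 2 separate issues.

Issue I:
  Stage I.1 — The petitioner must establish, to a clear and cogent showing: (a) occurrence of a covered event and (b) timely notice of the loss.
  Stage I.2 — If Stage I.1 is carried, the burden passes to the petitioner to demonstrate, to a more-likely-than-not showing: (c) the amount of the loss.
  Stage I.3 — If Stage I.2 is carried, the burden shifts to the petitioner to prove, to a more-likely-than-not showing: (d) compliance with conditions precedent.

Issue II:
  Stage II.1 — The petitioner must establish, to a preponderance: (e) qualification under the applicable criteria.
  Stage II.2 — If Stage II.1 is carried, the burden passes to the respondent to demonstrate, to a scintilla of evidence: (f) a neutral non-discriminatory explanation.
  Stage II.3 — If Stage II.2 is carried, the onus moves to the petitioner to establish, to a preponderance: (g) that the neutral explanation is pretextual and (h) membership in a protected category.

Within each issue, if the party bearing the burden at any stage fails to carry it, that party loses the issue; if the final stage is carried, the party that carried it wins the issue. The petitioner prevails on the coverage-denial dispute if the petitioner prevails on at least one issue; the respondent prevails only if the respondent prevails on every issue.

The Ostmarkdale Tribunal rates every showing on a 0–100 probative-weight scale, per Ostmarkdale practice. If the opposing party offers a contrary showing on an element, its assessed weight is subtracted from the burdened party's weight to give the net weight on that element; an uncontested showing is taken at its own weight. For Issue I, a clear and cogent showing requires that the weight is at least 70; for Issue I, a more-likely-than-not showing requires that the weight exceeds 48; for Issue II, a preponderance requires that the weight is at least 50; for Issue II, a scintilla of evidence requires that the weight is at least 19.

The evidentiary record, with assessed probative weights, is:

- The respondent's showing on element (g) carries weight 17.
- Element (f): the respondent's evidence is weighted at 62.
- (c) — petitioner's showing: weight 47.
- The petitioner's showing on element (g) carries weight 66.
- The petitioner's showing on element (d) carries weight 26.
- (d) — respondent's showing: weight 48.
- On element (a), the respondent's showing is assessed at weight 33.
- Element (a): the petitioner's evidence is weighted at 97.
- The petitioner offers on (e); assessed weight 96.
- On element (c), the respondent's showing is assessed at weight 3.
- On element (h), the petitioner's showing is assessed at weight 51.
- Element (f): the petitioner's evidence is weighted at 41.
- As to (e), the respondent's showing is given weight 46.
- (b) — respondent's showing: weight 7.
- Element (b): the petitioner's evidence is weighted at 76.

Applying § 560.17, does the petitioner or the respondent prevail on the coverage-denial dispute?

respondent

— Issue I —
At Stage I.1 the petitioner must meet a clear and cogent showing (weight is at least 70): on (a) the weight is 97 less the opposing 33 gives net 64, < 70, so (a) does not meet the standard; on (b) the weight is 76 less the opposing 7 gives net 69, < 70, so (b) does not meet the standard.
  Not every element is met, so the petitioner fails to carry Stage I.1.
The analysis ends at Stage I.1; the respondent prevails on this issue.
— Issue II —
At Stage II.1 the petitioner must meet a preponderance (weight is at least 50): on (e) the weight is 96 less the opposing 46 gives net 50, ≥ 50, so (e) meets the standard.
  The petitioner carries Stage II.1; the respondent now bears the burden.
At Stage II.2 the respondent must meet a scintilla of evidence (weight is at least 19): on (f) the weight is 62 less the opposing 41 gives net 21, which does reach 19, so (f) meets the standard.
  All elements met. The burden passes to the petitioner.
At Stage II.3 the petitioner must meet a preponderance (weight is at least 50): on (g) the weight is 66 less the opposing 17 gives net 49, which does not reach 50, so (g) does not meet the standard; on (h) the weight is 51, ≥ 50, so (h) meets the standard.
  Stage II.3 not carried; the petitioner fails its burden.
So the respondent prevails on this issue.
Per-issue: Issue I → respondent; Issue II → respondent. The petitioner must prevail on at least one issue; overall, the respondent prevails.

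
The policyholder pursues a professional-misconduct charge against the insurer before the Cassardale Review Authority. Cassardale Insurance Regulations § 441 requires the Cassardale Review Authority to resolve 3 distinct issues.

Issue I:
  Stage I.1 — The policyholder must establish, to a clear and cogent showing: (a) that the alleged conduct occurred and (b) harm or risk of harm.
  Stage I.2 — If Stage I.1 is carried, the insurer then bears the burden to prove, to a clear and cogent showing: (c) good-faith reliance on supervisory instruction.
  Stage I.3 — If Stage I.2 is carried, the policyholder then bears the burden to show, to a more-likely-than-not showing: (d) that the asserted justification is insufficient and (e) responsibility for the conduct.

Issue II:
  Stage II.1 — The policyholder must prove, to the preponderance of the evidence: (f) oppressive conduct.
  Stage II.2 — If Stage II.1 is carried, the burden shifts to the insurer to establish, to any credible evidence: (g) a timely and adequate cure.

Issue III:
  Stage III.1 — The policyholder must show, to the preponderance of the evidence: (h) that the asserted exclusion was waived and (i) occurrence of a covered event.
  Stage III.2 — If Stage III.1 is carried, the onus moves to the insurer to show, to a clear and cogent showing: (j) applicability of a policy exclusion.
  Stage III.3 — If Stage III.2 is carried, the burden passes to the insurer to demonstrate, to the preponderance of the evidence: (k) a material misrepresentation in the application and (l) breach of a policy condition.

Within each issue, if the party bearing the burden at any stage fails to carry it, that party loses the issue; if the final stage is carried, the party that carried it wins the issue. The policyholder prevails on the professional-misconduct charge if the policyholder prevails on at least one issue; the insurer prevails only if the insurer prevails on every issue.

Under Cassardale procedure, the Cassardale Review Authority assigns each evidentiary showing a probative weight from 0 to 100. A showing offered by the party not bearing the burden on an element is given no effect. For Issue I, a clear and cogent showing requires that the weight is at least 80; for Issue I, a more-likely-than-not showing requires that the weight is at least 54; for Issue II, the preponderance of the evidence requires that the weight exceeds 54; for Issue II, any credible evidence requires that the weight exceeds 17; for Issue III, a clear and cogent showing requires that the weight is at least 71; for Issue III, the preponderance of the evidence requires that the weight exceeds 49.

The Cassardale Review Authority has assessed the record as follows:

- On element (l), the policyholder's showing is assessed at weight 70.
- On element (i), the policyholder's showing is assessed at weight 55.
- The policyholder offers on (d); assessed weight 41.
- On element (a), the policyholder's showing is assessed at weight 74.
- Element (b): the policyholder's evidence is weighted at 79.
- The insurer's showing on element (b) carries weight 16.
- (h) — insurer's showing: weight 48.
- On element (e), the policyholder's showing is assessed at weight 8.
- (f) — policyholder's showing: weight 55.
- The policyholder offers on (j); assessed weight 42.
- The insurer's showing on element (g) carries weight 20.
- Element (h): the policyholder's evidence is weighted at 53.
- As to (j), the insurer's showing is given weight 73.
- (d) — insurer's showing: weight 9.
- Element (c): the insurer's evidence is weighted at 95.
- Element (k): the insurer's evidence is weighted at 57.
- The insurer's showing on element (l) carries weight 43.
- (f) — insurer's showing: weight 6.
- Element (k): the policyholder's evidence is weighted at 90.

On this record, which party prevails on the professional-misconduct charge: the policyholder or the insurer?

policyholder

— Issue I —
At Stage I.1 the policyholder must meet a clear and cogent showing (weight is at least 80): on (a) the weight is 74, which does not reach 80, so (a) does not meet the standard; on (b) the weight is 79 (the insurer's 16 is given no effect), which does not reach 80, so (b) does not meet the standard.
  The policyholder does not carry Stage I.1.
The analysis ends at Stage I.1; the insurer prevails on this issue.
— Issue II —
At Stage II.1 the policyholder must meet the preponderance of the evidence (weight exceeds 54): on (f) the weight is 55 (the insurer's 6 is given no effect), > 54, so (f) meets the standard.
  Stage II.1 carried; the burden shifts to the insurer.
At Stage II.2 the insurer must meet any credible evidence (weight exceeds 17): on (g) the weight is 20, > 17, so (g) meets the standard.
  The insurer carries the last stage.
All stages carried — the insurer prevails on this issue.
— Issue III —
Stage III.1 — burden on policyholder; standard: the preponderance of the evidence (weight exceeds 49).
    (h): 53 (insurer's 48 disregarded) > 49 [met]
    (i): 55 > 49 [met]
  Stage III.1 carried; the burden shifts to the insurer.
Stage III.2 — burden on insurer; standard: a clear and cogent showing (weight is at least 71).
    (j): 73 (policyholder's 42 disregarded) ≥ 71 [met]
  Stage III.2 carried; the burden remains with the insurer.
Stage III.3 — burden on insurer; standard: the preponderance of the evidence (weight exceeds 49).
    (k): 57 (policyholder's 90 disregarded) > 49 [met]
    (l): 43 (policyholder's 70 disregarded) ≤ 49 [not met]
  Not every element is met, so the insurer fails to carry Stage III.3.
So the policyholder prevails on this issue.
Per-issue: Issue I → insurer; Issue II → insurer; Issue III → policyholder. The policyholder must prevail on at least one issue; overall, the policyholder prevails.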